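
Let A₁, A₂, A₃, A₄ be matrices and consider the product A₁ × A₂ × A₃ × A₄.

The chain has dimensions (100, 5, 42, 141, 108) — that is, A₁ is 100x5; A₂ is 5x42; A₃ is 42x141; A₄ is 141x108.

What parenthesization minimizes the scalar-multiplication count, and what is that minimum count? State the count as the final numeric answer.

159750

Adjacent pairs: A₁A₂ = 100·5·42 = 21000; A₂A₃ = 5·42·141 = 29610; A₃A₄ = 42·141·108 = 639576.
Length 3: A₁..A₃: k=1: 0+29610+100·5·141=100110; k=2: 21000+0+100·42·141=613200 → min 100110 | A₂..A₄: k=2: 0+639576+5·42·108=662256; k=3: 29610+0+5·141·108=105750 → min 105750.
Length 4: A₁..A₄: k=1: 0+105750+100·5·108=159750; k=2: 21000+639576+100·42·108=1114176; k=3: 100110+0+100·141·108=1622910 → min 159750.
Optimal parenthesization: (A₁ × ((A₂ × A₃) × A₄)) with cost 159750.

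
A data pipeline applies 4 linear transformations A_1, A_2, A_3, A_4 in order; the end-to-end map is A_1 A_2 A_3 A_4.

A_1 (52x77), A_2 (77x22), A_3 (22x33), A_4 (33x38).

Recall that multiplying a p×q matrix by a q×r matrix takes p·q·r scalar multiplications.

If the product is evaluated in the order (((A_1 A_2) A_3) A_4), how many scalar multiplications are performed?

191048

(A_1 A_2): 52×77 by 77×22 → 52×22, cost 52·77·22 = 88088
((A_1 A_2) A_3): 52×22 by 22×33 → 52×33, cost 52·22·33 = 37752; cumulative 125840
(((A_1 A_2) A_3) A_4): 52×33 by 33×38 → 52×38, cost 52·33·38 = 65208; cumulative 191048
Total: 191048 scalar multiplications.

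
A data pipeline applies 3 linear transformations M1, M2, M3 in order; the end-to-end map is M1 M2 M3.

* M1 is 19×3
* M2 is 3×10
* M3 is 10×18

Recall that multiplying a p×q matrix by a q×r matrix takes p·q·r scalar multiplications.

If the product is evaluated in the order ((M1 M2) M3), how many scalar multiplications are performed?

(M1 M2): 19×3 by 3×10 → 19×10, cost 19·3·10 = 570
((M1 M2) M3): 19×10 by 10×18 → 19×18, cost 19·10·18 = 3420; cumulative 3990
Total: 3990 scalar multiplications.

3990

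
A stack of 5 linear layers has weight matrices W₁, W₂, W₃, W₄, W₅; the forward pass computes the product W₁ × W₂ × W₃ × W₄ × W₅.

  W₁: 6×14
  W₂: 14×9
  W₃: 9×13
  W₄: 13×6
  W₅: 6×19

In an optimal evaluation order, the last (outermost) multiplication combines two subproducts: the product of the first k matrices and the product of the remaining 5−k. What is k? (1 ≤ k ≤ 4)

Adjacent pairs: W₁W₂ = 6·14·9 = 756; W₂W₃ = 14·9·13 = 1638; W₃W₄ = 9·13·6 = 702; W₄W₅ = 13·6·19 = 1482.
Length 3: W₁..W₃: k=1: 0+1638+6·14·13=2730; k=2: 756+0+6·9·13=1458 → min 1458 | W₂..W₄: k=2: 0+702+14·9·6=1458; k=3: 1638+0+14·13·6=2730 → min 1458 | W₃..W₅: k=3: 0+1482+9·13·19=3705; k=4: 702+0+9·6·19=1728 → min 1728.
Length 4: W₁..W₄: k=1: 0+1458+6·14·6=1962; k=2: 756+702+6·9·6=1782; k=3: 1458+0+6·13·6=1926 → min 1782 | W₂..W₅: k=2: 0+1728+14·9·19=4122; k=3: 1638+1482+14·13·19=6578; k=4: 1458+0+14·6·19=3054 → min 3054.
Top-level splits: k=1: (W₁..W₁)·(W₂..W₅) → 0+3054+6·14·19 = 4650; k=2: (W₁..W₂)·(W₃..W₅) → 756+1728+6·9·19 = 3510; k=3: (W₁..W₃)·(W₄..W₅) → 1458+1482+6·13·19 = 4422; k=4: (W₁..W₄)·(W₅..W₅) → 1782+0+6·6·19 = 2466.
Best split is after W₄, i.e. k = 4.

4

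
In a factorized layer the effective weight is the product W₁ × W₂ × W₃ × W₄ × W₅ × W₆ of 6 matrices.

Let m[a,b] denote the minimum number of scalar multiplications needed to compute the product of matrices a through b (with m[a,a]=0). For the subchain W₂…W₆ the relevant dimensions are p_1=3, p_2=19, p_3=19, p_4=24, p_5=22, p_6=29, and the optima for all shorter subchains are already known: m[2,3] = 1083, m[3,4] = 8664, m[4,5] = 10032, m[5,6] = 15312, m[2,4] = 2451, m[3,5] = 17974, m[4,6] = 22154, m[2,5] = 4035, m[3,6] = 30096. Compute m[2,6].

5949

m[2,6] = min over k∈[2,5] of m[2,k]+m[k+1,6]+p_{1}·p_k·p_{6}.
k=2: 0 + 30096 + 3·19·29 = 31749; k=3: 1083 + 22154 + 3·19·29 = 24890; k=4: 2451 + 15312 + 3·24·29 = 19851; k=5: 4035 + 0 + 3·22·29 = 5949.
Minimum: 5949 at k=5.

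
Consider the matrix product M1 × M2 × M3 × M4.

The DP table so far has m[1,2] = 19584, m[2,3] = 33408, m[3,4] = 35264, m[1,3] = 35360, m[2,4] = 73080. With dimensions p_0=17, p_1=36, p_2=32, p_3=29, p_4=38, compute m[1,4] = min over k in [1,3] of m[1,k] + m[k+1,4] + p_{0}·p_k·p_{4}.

m[1,4] = min over k∈[1,3] of m[1,k]+m[k+1,4]+p_{0}·p_k·p_{4}.
k=1: 0 + 73080 + 17·36·38 = 96336; k=2: 19584 + 35264 + 17·32·38 = 75520; k=3: 35360 + 0 + 17·29·38 = 54094.
Minimum: 54094 at k=3.

54094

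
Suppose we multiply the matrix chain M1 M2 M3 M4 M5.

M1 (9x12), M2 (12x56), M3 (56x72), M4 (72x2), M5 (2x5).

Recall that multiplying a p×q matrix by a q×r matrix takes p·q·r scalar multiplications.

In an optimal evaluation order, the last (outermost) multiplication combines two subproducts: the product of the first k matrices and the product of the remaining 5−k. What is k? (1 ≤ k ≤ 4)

Adjacent pairs: M1M2 = 9·12·56 = 6048; M2M3 = 12·56·72 = 48384; M3M4 = 56·72·2 = 8064; M4M5 = 72·2·5 = 720.
Length 3: M1..M3: k=1: 0+48384+9·12·72=56160; k=2: 6048+0+9·56·72=42336 → min 42336 | M2..M4: k=2: 0+8064+12·56·2=9408; k=3: 48384+0+12·72·2=50112 → min 9408 | M3..M5: k=3: 0+720+56·72·5=20880; k=4: 8064+0+56·2·5=8624 → min 8624.
Length 4: M1..M4: k=1: 0+9408+9·12·2=9624; k=2: 6048+8064+9·56·2=15120; k=3: 42336+0+9·72·2=43632 → min 9624 | M2..M5: k=2: 0+8624+12·56·5=11984; k=3: 48384+720+12·72·5=53424; k=4: 9408+0+12·2·5=9528 → min 9528.
Top-level splits: k=1: (M1..M1)·(M2..M5) → 0+9528+9·12·5 = 10068; k=2: (M1..M2)·(M3..M5) → 6048+8624+9·56·5 = 17192; k=3: (M1..M3)·(M4..M5) → 42336+720+9·72·5 = 46296; k=4: (M1..M4)·(M5..M5) → 9624+0+9·2·5 = 9714.
Best split is after M4, i.e. k = 4.

4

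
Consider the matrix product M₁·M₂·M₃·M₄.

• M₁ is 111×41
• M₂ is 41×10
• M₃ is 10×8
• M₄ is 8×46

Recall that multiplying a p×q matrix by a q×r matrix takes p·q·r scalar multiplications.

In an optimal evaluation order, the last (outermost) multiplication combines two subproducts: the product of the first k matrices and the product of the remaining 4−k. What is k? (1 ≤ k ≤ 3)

3

Adjacent pairs: M₁M₂ = 111·41·10 = 45510; M₂M₃ = 41·10·8 = 3280; M₃M₄ = 10·8·46 = 3680.
Length 3: M₁..M₃: k=1: 0+3280+111·41·8=39688; k=2: 45510+0+111·10·8=54390 → min 39688 | M₂..M₄: k=2: 0+3680+41·10·46=22540; k=3: 3280+0+41·8·46=18368 → min 18368.
Top-level splits: k=1: (M₁..M₁)·(M₂..M₄) → 0+18368+111·41·46 = 227714; k=2: (M₁..M₂)·(M₃..M₄) → 45510+3680+111·10·46 = 100250; k=3: (M₁..M₃)·(M₄..M₄) → 39688+0+111·8·46 = 80536.
Best split is after M₃, i.e. k = 3.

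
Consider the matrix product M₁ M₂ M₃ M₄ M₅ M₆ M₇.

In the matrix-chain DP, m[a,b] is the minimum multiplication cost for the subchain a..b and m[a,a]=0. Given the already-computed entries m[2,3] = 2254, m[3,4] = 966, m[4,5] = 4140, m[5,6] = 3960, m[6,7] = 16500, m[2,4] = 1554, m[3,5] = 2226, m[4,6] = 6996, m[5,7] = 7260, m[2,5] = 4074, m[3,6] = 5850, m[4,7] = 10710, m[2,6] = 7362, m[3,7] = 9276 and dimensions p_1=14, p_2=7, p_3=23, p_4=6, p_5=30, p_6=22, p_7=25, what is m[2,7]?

10914

m[2,7] = min over k∈[2,6] of m[2,k]+m[k+1,7]+p_{1}·p_k·p_{7}.
k=2: 0 + 9276 + 14·7·25 = 11726; k=3: 2254 + 10710 + 14·23·25 = 21014; k=4: 1554 + 7260 + 14·6·25 = 10914; k=5: 4074 + 16500 + 14·30·25 = 31074; k=6: 7362 + 0 + 14·22·25 = 15062.
Minimum: 10914 at k=4.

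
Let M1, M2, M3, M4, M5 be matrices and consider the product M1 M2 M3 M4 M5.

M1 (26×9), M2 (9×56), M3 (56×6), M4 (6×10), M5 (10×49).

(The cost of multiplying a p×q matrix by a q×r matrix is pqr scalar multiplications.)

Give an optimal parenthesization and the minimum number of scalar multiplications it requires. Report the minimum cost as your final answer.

Adjacent pairs: M1M2 = 26·9·56 = 13104; M2M3 = 9·56·6 = 3024; M3M4 = 56·6·10 = 3360; M4M5 = 6·10·49 = 2940.
Length 3: M1..M3: k=1: 0+3024+26·9·6=4428; k=2: 13104+0+26·56·6=21840 → min 4428 | M2..M4: k=2: 0+3360+9·56·10=8400; k=3: 3024+0+9·6·10=3564 → min 3564 | M3..M5: k=3: 0+2940+56·6·49=19404; k=4: 3360+0+56·10·49=30800 → min 19404.
Length 4: M1..M4: k=1: 0+3564+26·9·10=5904; k=2: 13104+3360+26·56·10=31024; k=3: 4428+0+26·6·10=5988 → min 5904 | M2..M5: k=2: 0+19404+9·56·49=44100; k=3: 3024+2940+9·6·49=8610; k=4: 3564+0+9·10·49=7974 → min 7974.
Length 5: M1..M5: k=1: 0+7974+26·9·49=19440; k=2: 13104+19404+26·56·49=103852; k=3: 4428+2940+26·6·49=15012; k=4: 5904+0+26·10·49=18644 → min 15012.
Optimal parenthesization: ((M1 (M2 M3)) (M4 M5)) with cost 15012.

15012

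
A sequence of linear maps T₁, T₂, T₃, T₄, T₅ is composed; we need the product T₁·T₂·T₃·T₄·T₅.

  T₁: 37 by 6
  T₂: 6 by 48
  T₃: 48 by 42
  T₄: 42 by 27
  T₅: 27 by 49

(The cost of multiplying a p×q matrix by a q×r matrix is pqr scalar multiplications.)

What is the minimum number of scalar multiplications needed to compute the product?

Adjacent pairs: T₁T₂ = 37·6·48 = 10656; T₂T₃ = 6·48·42 = 12096; T₃T₄ = 48·42·27 = 54432; T₄T₅ = 42·27·49 = 55566.
Length 3: T₁..T₃: k=1: 0+12096+37·6·42=21420; k=2: 10656+0+37·48·42=85248 → min 21420 | T₂..T₄: k=2: 0+54432+6·48·27=62208; k=3: 12096+0+6·42·27=18900 → min 18900 | T₃..T₅: k=3: 0+55566+48·42·49=154350; k=4: 54432+0+48·27·49=117936 → min 117936.
Length 4: T₁..T₄: k=1: 0+18900+37·6·27=24894; k=2: 10656+54432+37·48·27=113040; k=3: 21420+0+37·42·27=63378 → min 24894 | T₂..T₅: k=2: 0+117936+6·48·49=132048; k=3: 12096+55566+6·42·49=80010; k=4: 18900+0+6·27·49=26838 → min 26838.
Length 5: T₁..T₅: k=1: 0+26838+37·6·49=37716; k=2: 10656+117936+37·48·49=215616; k=3: 21420+55566+37·42·49=153132; k=4: 24894+0+37·27·49=73845 → min 37716.
Optimal order: (T₁·(((T₂·T₃)·T₄)·T₅)) with cost 37716.

37716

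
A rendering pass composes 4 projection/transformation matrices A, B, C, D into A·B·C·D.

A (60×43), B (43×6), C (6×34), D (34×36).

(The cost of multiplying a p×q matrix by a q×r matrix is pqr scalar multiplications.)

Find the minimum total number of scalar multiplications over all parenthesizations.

Adjacent pairs: AB = 60·43·6 = 15480; BC = 43·6·34 = 8772; CD = 6·34·36 = 7344.
Length 3: A..C: k=1: 0+8772+60·43·34=96492; k=2: 15480+0+60·6·34=27720 → min 27720 | B..D: k=2: 0+7344+43·6·36=16632; k=3: 8772+0+43·34·36=61404 → min 16632.
Length 4: A..D: k=1: 0+16632+60·43·36=109512; k=2: 15480+7344+60·6·36=35784; k=3: 27720+0+60·34·36=101160 → min 35784.
Optimal order: ((A·B)·(C·D)) with cost 35784.

35784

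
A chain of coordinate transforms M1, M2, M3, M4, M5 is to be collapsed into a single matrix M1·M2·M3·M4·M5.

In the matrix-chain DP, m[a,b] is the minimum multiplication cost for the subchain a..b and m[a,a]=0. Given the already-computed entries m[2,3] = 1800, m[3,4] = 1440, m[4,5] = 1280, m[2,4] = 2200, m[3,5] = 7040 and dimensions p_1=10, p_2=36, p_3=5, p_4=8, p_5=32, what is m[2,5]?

4680

m[2,5] = min over k∈[2,4] of m[2,k]+m[k+1,5]+p_{1}·p_k·p_{5}.
k=2: 0 + 7040 + 10·36·32 = 18560; k=3: 1800 + 1280 + 10·5·32 = 4680; k=4: 2200 + 0 + 10·8·32 = 4760.
Minimum: 4680 at k=3.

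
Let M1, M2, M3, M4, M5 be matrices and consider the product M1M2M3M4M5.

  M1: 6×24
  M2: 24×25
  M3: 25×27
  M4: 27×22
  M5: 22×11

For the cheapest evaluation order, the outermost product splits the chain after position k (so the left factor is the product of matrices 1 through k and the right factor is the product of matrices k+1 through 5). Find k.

Adjacent pairs: M1M2 = 6·24·25 = 3600; M2M3 = 24·25·27 = 16200; M3M4 = 25·27·22 = 14850; M4M5 = 27·22·11 = 6534.
Length 3: M1..M3: k=1: 0+16200+6·24·27=20088; k=2: 3600+0+6·25·27=7650 → min 7650 | M2..M4: k=2: 0+14850+24·25·22=28050; k=3: 16200+0+24·27·22=30456 → min 28050 | M3..M5: k=3: 0+6534+25·27·11=13959; k=4: 14850+0+25·22·11=20900 → min 13959.
Length 4: M1..M4: k=1: 0+28050+6·24·22=31218; k=2: 3600+14850+6·25·22=21750; k=3: 7650+0+6·27·22=11214 → min 11214 | M2..M5: k=2: 0+13959+24·25·11=20559; k=3: 16200+6534+24·27·11=29862; k=4: 28050+0+24·22·11=33858 → min 20559.
Top-level splits: k=1: (M1..M1)·(M2..M5) → 0+20559+6·24·11 = 22143; k=2: (M1..M2)·(M3..M5) → 3600+13959+6·25·11 = 19209; k=3: (M1..M3)·(M4..M5) → 7650+6534+6·27·11 = 15966; k=4: (M1..M4)·(M5..M5) → 11214+0+6·22·11 = 12666.
Best split is after M4, i.e. k = 4.

4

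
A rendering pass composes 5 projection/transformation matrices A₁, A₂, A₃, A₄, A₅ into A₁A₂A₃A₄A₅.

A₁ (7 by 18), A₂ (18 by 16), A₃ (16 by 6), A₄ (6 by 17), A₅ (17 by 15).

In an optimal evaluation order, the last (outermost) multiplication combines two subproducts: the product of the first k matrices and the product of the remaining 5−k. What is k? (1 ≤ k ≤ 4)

3

Adjacent pairs: A₁A₂ = 7·18·16 = 2016; A₂A₃ = 18·16·6 = 1728; A₃A₄ = 16·6·17 = 1632; A₄A₅ = 6·17·15 = 1530.
Length 3: A₁..A₃: k=1: 0+1728+7·18·6=2484; k=2: 2016+0+7·16·6=2688 → min 2484 | A₂..A₄: k=2: 0+1632+18·16·17=6528; k=3: 1728+0+18·6·17=3564 → min 3564 | A₃..A₅: k=3: 0+1530+16·6·15=2970; k=4: 1632+0+16·17·15=5712 → min 2970.
Length 4: A₁..A₄: k=1: 0+3564+7·18·17=5706; k=2: 2016+1632+7·16·17=5552; k=3: 2484+0+7·6·17=3198 → min 3198 | A₂..A₅: k=2: 0+2970+18·16·15=7290; k=3: 1728+1530+18·6·15=4878; k=4: 3564+0+18·17·15=8154 → min 4878.
Top-level splits: k=1: (A₁..A₁)·(A₂..A₅) → 0+4878+7·18·15 = 6768; k=2: (A₁..A₂)·(A₃..A₅) → 2016+2970+7·16·15 = 6666; k=3: (A₁..A₃)·(A₄..A₅) → 2484+1530+7·6·15 = 4644; k=4: (A₁..A₄)·(A₅..A₅) → 3198+0+7·17·15 = 4983.
Best split is after A₃, i.e. k = 3.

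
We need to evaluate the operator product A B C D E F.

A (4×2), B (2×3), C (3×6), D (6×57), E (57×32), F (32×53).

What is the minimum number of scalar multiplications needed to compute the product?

Adjacent pairs: AB = 4·2·3 = 24; BC = 2·3·6 = 36; CD = 3·6·57 = 1026; DE = 6·57·32 = 10944; EF = 57·32·53 = 96672.
Length 3: A..C: k=1: 0+36+4·2·6=84; k=2: 24+0+4·3·6=96 → min 84 | B..D: k=2: 0+1026+2·3·57=1368; k=3: 36+0+2·6·57=720 → min 720 | C..E: k=3: 0+10944+3·6·32=11520; k=4: 1026+0+3·57·32=6498 → min 6498 | D..F: k=4: 0+96672+6·57·53=114798; k=5: 10944+0+6·32·53=21120 → min 21120.
Length 4: A..D: k=1: 0+720+4·2·57=1176; k=2: 24+1026+4·3·57=1734; k=3: 84+0+4·6·57=1452 → min 1176 | B..E: k=2: 0+6498+2·3·32=6690; k=3: 36+10944+2·6·32=11364; k=4: 720+0+2·57·32=4368 → min 4368 | C..F: k=3: 0+21120+3·6·53=22074; k=4: 1026+96672+3·57·53=106761; k=5: 6498+0+3·32·53=11586 → min 11586.
Length 5: A..E: k=1: 0+4368+4·2·32=4624; k=2: 24+6498+4·3·32=6906; k=3: 84+10944+4·6·32=11796; k=4: 1176+0+4·57·32=8472 → min 4624 | B..F: k=2: 0+11586+2·3·53=11904; k=3: 36+21120+2·6·53=21792; k=4: 720+96672+2·57·53=103434; k=5: 4368+0+2·32·53=7760 → min 7760.
Length 6: A..F: k=1: 0+7760+4·2·53=8184; k=2: 24+11586+4·3·53=12246; k=3: 84+21120+4·6·53=22476; k=4: 1176+96672+4·57·53=109932; k=5: 4624+0+4·32·53=11408 → min 8184.
Optimal order: (A ((((B C) D) E) F)) with cost 8184.

8184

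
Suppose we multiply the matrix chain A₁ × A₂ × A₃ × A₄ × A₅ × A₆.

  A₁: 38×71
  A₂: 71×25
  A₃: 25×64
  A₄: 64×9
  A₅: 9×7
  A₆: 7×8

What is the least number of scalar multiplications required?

Adjacent pairs: A₁A₂ = 38·71·25 = 67450; A₂A₃ = 71·25·64 = 113600; A₃A₄ = 25·64·9 = 14400; A₄A₅ = 64·9·7 = 4032; A₅A₆ = 9·7·8 = 504.
Length 3: A₁..A₃: k=1: 0+113600+38·71·64=286272; k=2: 67450+0+38·25·64=128250 → min 128250 | A₂..A₄: k=2: 0+14400+71·25·9=30375; k=3: 113600+0+71·64·9=154496 → min 30375 | A₃..A₅: k=3: 0+4032+25·64·7=15232; k=4: 14400+0+25·9·7=15975 → min 15232 | A₄..A₆: k=4: 0+504+64·9·8=5112; k=5: 4032+0+64·7·8=7616 → min 5112.
Length 4: A₁..A₄: k=1: 0+30375+38·71·9=54657; k=2: 67450+14400+38·25·9=90400; k=3: 128250+0+38·64·9=150138 → min 54657 | A₂..A₅: k=2: 0+15232+71·25·7=27657; k=3: 113600+4032+71·64·7=149440; k=4: 30375+0+71·9·7=34848 → min 27657 | A₃..A₆: k=3: 0+5112+25·64·8=17912; k=4: 14400+504+25·9·8=16704; k=5: 15232+0+25·7·8=16632 → min 16632.
Length 5: A₁..A₅: k=1: 0+27657+38·71·7=46543; k=2: 67450+15232+38·25·7=89332; k=3: 128250+4032+38·64·7=149306; k=4: 54657+0+38·9·7=57051 → min 46543 | A₂..A₆: k=2: 0+16632+71·25·8=30832; k=3: 113600+5112+71·64·8=155064; k=4: 30375+504+71·9·8=35991; k=5: 27657+0+71·7·8=31633 → min 30832.
Length 6: A₁..A₆: k=1: 0+30832+38·71·8=52416; k=2: 67450+16632+38·25·8=91682; k=3: 128250+5112+38·64·8=152818; k=4: 54657+504+38·9·8=57897; k=5: 46543+0+38·7·8=48671 → min 48671.
Optimal order: ((A₁ × (A₂ × (A₃ × (A₄ × A₅)))) × A₆) with cost 48671.

48671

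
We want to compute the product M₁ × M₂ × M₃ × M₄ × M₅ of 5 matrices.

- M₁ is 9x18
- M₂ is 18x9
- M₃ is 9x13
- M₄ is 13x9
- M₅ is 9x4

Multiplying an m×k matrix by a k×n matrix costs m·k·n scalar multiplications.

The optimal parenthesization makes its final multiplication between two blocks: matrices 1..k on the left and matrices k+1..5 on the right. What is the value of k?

1

Adjacent pairs: M₁M₂ = 9·18·9 = 1458; M₂M₃ = 18·9·13 = 2106; M₃M₄ = 9·13·9 = 1053; M₄M₅ = 13·9·4 = 468.
Length 3: M₁..M₃: k=1: 0+2106+9·18·13=4212; k=2: 1458+0+9·9·13=2511 → min 2511 | M₂..M₄: k=2: 0+1053+18·9·9=2511; k=3: 2106+0+18·13·9=4212 → min 2511 | M₃..M₅: k=3: 0+468+9·13·4=936; k=4: 1053+0+9·9·4=1377 → min 936.
Length 4: M₁..M₄: k=1: 0+2511+9·18·9=3969; k=2: 1458+1053+9·9·9=3240; k=3: 2511+0+9·13·9=3564 → min 3240 | M₂..M₅: k=2: 0+936+18·9·4=1584; k=3: 2106+468+18·13·4=3510; k=4: 2511+0+18·9·4=3159 → min 1584.
Top-level splits: k=1: (M₁..M₁)·(M₂..M₅) → 0+1584+9·18·4 = 2232; k=2: (M₁..M₂)·(M₃..M₅) → 1458+936+9·9·4 = 2718; k=3: (M₁..M₃)·(M₄..M₅) → 2511+468+9·13·4 = 3447; k=4: (M₁..M₄)·(M₅..M₅) → 3240+0+9·9·4 = 3564.
Best split is after M₁, i.e. k = 1.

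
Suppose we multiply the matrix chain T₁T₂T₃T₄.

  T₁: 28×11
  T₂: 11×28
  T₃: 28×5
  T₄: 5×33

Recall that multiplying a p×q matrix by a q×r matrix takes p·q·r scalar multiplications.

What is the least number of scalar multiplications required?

Adjacent pairs: T₁T₂ = 28·11·28 = 8624; T₂T₃ = 11·28·5 = 1540; T₃T₄ = 28·5·33 = 4620.
Length 3: T₁..T₃: k=1: 0+1540+28·11·5=3080; k=2: 8624+0+28·28·5=12544 → min 3080 | T₂..T₄: k=2: 0+4620+11·28·33=14784; k=3: 1540+0+11·5·33=3355 → min 3355.
Length 4: T₁..T₄: k=1: 0+3355+28·11·33=13519; k=2: 8624+4620+28·28·33=39116; k=3: 3080+0+28·5·33=7700 → min 7700.
Optimal order: ((T₁(T₂T₃))T₄) with cost 7700.

7700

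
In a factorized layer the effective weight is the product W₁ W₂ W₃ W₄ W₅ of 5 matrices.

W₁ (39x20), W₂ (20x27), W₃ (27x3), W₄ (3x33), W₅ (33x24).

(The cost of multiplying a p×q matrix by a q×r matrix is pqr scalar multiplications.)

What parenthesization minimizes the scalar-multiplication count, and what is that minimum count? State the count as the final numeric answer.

9144

Adjacent pairs: W₁W₂ = 39·20·27 = 21060; W₂W₃ = 20·27·3 = 1620; W₃W₄ = 27·3·33 = 2673; W₄W₅ = 3·33·24 = 2376.
Length 3: W₁..W₃: k=1: 0+1620+39·20·3=3960; k=2: 21060+0+39·27·3=24219 → min 3960 | W₂..W₄: k=2: 0+2673+20·27·33=20493; k=3: 1620+0+20·3·33=3600 → min 3600 | W₃..W₅: k=3: 0+2376+27·3·24=4320; k=4: 2673+0+27·33·24=24057 → min 4320.
Length 4: W₁..W₄: k=1: 0+3600+39·20·33=29340; k=2: 21060+2673+39·27·33=58482; k=3: 3960+0+39·3·33=7821 → min 7821 | W₂..W₅: k=2: 0+4320+20·27·24=17280; k=3: 1620+2376+20·3·24=5436; k=4: 3600+0+20·33·24=19440 → min 5436.
Length 5: W₁..W₅: k=1: 0+5436+39·20·24=24156; k=2: 21060+4320+39·27·24=50652; k=3: 3960+2376+39·3·24=9144; k=4: 7821+0+39·33·24=38709 → min 9144.
Optimal parenthesization: ((W₁ (W₂ W₃)) (W₄ W₅)) with cost 9144.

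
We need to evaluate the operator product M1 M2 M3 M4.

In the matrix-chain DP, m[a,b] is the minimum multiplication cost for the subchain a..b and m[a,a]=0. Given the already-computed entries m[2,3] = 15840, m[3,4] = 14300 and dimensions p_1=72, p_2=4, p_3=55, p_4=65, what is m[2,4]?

m[2,4] = min over k∈[2,3] of m[2,k]+m[k+1,4]+p_{1}·p_k·p_{4}.
k=2: 0 + 14300 + 72·4·65 = 33020; k=3: 15840 + 0 + 72·55·65 = 273240.
Minimum: 33020 at k=2.

33020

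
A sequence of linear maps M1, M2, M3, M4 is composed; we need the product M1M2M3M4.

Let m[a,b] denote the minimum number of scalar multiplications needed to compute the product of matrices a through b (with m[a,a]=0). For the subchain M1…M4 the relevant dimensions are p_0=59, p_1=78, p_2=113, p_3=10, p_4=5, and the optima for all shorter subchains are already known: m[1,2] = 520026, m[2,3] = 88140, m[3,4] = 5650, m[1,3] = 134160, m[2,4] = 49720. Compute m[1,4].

m[1,4] = min over k∈[1,3] of m[1,k]+m[k+1,4]+p_{0}·p_k·p_{4}.
k=1: 0 + 49720 + 59·78·5 = 72730; k=2: 520026 + 5650 + 59·113·5 = 559011; k=3: 134160 + 0 + 59·10·5 = 137110.
Minimum: 72730 at k=1.

72730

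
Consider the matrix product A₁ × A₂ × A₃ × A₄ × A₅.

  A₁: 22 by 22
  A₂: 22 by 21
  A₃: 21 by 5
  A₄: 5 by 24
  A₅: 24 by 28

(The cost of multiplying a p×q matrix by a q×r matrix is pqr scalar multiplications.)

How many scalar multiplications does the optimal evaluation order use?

11170

Adjacent pairs: A₁A₂ = 22·22·21 = 10164; A₂A₃ = 22·21·5 = 2310; A₃A₄ = 21·5·24 = 2520; A₄A₅ = 5·24·28 = 3360.
Length 3: A₁..A₃: k=1: 0+2310+22·22·5=4730; k=2: 10164+0+22·21·5=12474 → min 4730 | A₂..A₄: k=2: 0+2520+22·21·24=13608; k=3: 2310+0+22·5·24=4950 → min 4950 | A₃..A₅: k=3: 0+3360+21·5·28=6300; k=4: 2520+0+21·24·28=16632 → min 6300.
Length 4: A₁..A₄: k=1: 0+4950+22·22·24=16566; k=2: 10164+2520+22·21·24=23772; k=3: 4730+0+22·5·24=7370 → min 7370 | A₂..A₅: k=2: 0+6300+22·21·28=19236; k=3: 2310+3360+22·5·28=8750; k=4: 4950+0+22·24·28=19734 → min 8750.
Length 5: A₁..A₅: k=1: 0+8750+22·22·28=22302; k=2: 10164+6300+22·21·28=29400; k=3: 4730+3360+22·5·28=11170; k=4: 7370+0+22·24·28=22154 → min 11170.
Optimal order: ((A₁ × (A₂ × A₃)) × (A₄ × A₅)) with cost 11170.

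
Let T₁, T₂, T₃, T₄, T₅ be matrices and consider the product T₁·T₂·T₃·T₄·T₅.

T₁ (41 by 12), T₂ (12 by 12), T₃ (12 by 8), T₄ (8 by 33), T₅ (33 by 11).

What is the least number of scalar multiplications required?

10524

Adjacent pairs: T₁T₂ = 41·12·12 = 5904; T₂T₃ = 12·12·8 = 1152; T₃T₄ = 12·8·33 = 3168; T₄T₅ = 8·33·11 = 2904.
Length 3: T₁..T₃: k=1: 0+1152+41·12·8=5088; k=2: 5904+0+41·12·8=9840 → min 5088 | T₂..T₄: k=2: 0+3168+12·12·33=7920; k=3: 1152+0+12·8·33=4320 → min 4320 | T₃..T₅: k=3: 0+2904+12·8·11=3960; k=4: 3168+0+12·33·11=7524 → min 3960.
Length 4: T₁..T₄: k=1: 0+4320+41·12·33=20556; k=2: 5904+3168+41·12·33=25308; k=3: 5088+0+41·8·33=15912 → min 15912 | T₂..T₅: k=2: 0+3960+12·12·11=5544; k=3: 1152+2904+12·8·11=5112; k=4: 4320+0+12·33·11=8676 → min 5112.
Length 5: T₁..T₅: k=1: 0+5112+41·12·11=10524; k=2: 5904+3960+41·12·11=15276; k=3: 5088+2904+41·8·11=11600; k=4: 15912+0+41·33·11=30795 → min 10524.
Optimal order: (T₁·((T₂·T₃)·(T₄·T₅))) with cost 10524.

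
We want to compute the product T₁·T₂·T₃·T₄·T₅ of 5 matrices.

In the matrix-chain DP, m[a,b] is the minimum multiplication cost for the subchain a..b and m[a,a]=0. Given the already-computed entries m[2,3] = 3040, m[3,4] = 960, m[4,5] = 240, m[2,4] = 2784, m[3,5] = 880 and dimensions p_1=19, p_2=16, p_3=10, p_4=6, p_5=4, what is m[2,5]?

m[2,5] = min over k∈[2,4] of m[2,k]+m[k+1,5]+p_{1}·p_k·p_{5}.
k=2: 0 + 880 + 19·16·4 = 2096; k=3: 3040 + 240 + 19·10·4 = 4040; k=4: 2784 + 0 + 19·6·4 = 3240.
Minimum: 2096 at k=2.

2096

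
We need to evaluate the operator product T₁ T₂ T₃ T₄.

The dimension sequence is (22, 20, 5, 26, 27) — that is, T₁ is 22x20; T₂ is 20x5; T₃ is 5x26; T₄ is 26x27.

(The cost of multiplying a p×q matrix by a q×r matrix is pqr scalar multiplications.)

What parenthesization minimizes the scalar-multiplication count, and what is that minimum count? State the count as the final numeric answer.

Adjacent pairs: T₁T₂ = 22·20·5 = 2200; T₂T₃ = 20·5·26 = 2600; T₃T₄ = 5·26·27 = 3510.
Length 3: T₁..T₃: k=1: 0+2600+22·20·26=14040; k=2: 2200+0+22·5·26=5060 → min 5060 | T₂..T₄: k=2: 0+3510+20·5·27=6210; k=3: 2600+0+20·26·27=16640 → min 6210.
Length 4: T₁..T₄: k=1: 0+6210+22·20·27=18090; k=2: 2200+3510+22·5·27=8680; k=3: 5060+0+22·26·27=20504 → min 8680.
Optimal parenthesization: ((T₁ T₂) (T₃ T₄)) with cost 8680.

8680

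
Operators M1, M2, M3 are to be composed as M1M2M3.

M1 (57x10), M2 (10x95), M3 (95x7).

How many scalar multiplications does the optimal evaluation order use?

10640

Order (M1(M2M3)): (M2M3): 10×95 by 95×7 → 10×7, cost 10·95·7 = 6650; (M1(M2M3)): 57×10 by 10×7 → 57×7, cost 57·10·7 = 3990; cumulative 10640. Total 10640.
Order ((M1M2)M3): (M1M2): 57×10 by 10×95 → 57×95, cost 57·10·95 = 54150; ((M1M2)M3): 57×95 by 95×7 → 57×7, cost 57·95·7 = 37905; cumulative 92055. Total 92055.
Minimum: 10640.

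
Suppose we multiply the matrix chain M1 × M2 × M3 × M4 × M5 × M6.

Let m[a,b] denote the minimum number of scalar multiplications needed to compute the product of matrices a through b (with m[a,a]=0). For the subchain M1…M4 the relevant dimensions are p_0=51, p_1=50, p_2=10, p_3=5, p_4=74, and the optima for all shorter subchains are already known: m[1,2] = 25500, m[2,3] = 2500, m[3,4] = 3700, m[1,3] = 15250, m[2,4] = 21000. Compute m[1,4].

34120

m[1,4] = min over k∈[1,3] of m[1,k]+m[k+1,4]+p_{0}·p_k·p_{4}.
k=1: 0 + 21000 + 51·50·74 = 209700; k=2: 25500 + 3700 + 51·10·74 = 66940; k=3: 15250 + 0 + 51·5·74 = 34120.
Minimum: 34120 at k=3.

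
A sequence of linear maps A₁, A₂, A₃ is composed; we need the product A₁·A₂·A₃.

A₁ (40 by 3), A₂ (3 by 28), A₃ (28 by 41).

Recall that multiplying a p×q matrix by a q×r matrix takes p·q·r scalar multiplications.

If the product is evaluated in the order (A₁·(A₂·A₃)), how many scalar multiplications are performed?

(A₂·A₃): 3×28 by 28×41 → 3×41, cost 3·28·41 = 3444
(A₁·(A₂·A₃)): 40×3 by 3×41 → 40×41, cost 40·3·41 = 4920; cumulative 8364
Total: 8364 scalar multiplications.

8364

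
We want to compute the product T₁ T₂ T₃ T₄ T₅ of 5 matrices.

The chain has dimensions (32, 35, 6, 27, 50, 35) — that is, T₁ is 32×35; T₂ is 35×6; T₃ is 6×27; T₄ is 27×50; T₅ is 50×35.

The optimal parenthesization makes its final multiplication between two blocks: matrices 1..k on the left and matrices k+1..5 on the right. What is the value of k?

2

Adjacent pairs: T₁T₂ = 32·35·6 = 6720; T₂T₃ = 35·6·27 = 5670; T₃T₄ = 6·27·50 = 8100; T₄T₅ = 27·50·35 = 47250.
Length 3: T₁..T₃: k=1: 0+5670+32·35·27=35910; k=2: 6720+0+32·6·27=11904 → min 11904 | T₂..T₄: k=2: 0+8100+35·6·50=18600; k=3: 5670+0+35·27·50=52920 → min 18600 | T₃..T₅: k=3: 0+47250+6·27·35=52920; k=4: 8100+0+6·50·35=18600 → min 18600.
Length 4: T₁..T₄: k=1: 0+18600+32·35·50=74600; k=2: 6720+8100+32·6·50=24420; k=3: 11904+0+32·27·50=55104 → min 24420 | T₂..T₅: k=2: 0+18600+35·6·35=25950; k=3: 5670+47250+35·27·35=85995; k=4: 18600+0+35·50·35=79850 → min 25950.
Top-level splits: k=1: (T₁..T₁)·(T₂..T₅) → 0+25950+32·35·35 = 65150; k=2: (T₁..T₂)·(T₃..T₅) → 6720+18600+32·6·35 = 32040; k=3: (T₁..T₃)·(T₄..T₅) → 11904+47250+32·27·35 = 89394; k=4: (T₁..T₄)·(T₅..T₅) → 24420+0+32·50·35 = 80420.
Best split is after T₂, i.e. k = 2.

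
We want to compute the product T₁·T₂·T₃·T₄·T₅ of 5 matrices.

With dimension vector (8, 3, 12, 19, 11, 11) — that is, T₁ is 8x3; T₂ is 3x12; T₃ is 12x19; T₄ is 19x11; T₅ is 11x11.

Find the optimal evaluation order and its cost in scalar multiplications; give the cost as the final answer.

1938

Adjacent pairs: T₁T₂ = 8·3·12 = 288; T₂T₃ = 3·12·19 = 684; T₃T₄ = 12·19·11 = 2508; T₄T₅ = 19·11·11 = 2299.
Length 3: T₁..T₃: k=1: 0+684+8·3·19=1140; k=2: 288+0+8·12·19=2112 → min 1140 | T₂..T₄: k=2: 0+2508+3·12·11=2904; k=3: 684+0+3·19·11=1311 → min 1311 | T₃..T₅: k=3: 0+2299+12·19·11=4807; k=4: 2508+0+12·11·11=3960 → min 3960.
Length 4: T₁..T₄: k=1: 0+1311+8·3·11=1575; k=2: 288+2508+8·12·11=3852; k=3: 1140+0+8·19·11=2812 → min 1575 | T₂..T₅: k=2: 0+3960+3·12·11=4356; k=3: 684+2299+3·19·11=3610; k=4: 1311+0+3·11·11=1674 → min 1674.
Length 5: T₁..T₅: k=1: 0+1674+8·3·11=1938; k=2: 288+3960+8·12·11=5304; k=3: 1140+2299+8·19·11=5111; k=4: 1575+0+8·11·11=2543 → min 1938.
Optimal parenthesization: (T₁·(((T₂·T₃)·T₄)·T₅)) with cost 1938.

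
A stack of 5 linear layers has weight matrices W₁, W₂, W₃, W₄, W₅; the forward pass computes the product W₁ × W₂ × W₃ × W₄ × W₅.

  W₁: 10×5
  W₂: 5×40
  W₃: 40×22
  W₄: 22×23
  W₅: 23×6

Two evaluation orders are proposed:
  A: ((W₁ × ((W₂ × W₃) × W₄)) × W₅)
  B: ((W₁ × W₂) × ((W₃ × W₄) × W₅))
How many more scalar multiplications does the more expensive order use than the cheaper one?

20700

Order A = ((W₁ × ((W₂ × W₃) × W₄)) × W₅): (W₂ × W₃): 5×40 by 40×22 → 5×22, cost 5·40·22 = 4400; ((W₂ × W₃) × W₄): 5×22 by 22×23 → 5×23, cost 5·22·23 = 2530; cumulative 6930; (W₁ × ((W₂ × W₃) × W₄)): 10×5 by 5×23 → 10×23, cost 10·5·23 = 1150; cumulative 8080; ((W₁ × ((W₂ × W₃) × W₄)) × W₅): 10×23 by 23×6 → 10×6, cost 10·23·6 = 1380; cumulative 9460. Total 9460.
Order B = ((W₁ × W₂) × ((W₃ × W₄) × W₅)): (W₁ × W₂): 10×5 by 5×40 → 10×40, cost 10·5·40 = 2000; (W₃ × W₄): 40×22 by 22×23 → 40×23, cost 40·22·23 = 20240; ((W₃ × W₄) × W₅): 40×23 by 23×6 → 40×6, cost 40·23·6 = 5520; cumulative 25760; ((W₁ × W₂) × ((W₃ × W₄) × W₅)): 10×40 by 40×6 → 10×6, cost 10·40·6 = 2400; cumulative 30160. Total 30160.
Difference: |9460 − 30160| = 20700.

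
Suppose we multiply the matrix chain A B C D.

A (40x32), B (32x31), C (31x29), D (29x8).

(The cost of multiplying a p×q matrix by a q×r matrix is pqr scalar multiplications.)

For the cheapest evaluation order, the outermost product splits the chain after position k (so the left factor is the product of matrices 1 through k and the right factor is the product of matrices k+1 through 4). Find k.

1

Adjacent pairs: AB = 40·32·31 = 39680; BC = 32·31·29 = 28768; CD = 31·29·8 = 7192.
Length 3: A..C: k=1: 0+28768+40·32·29=65888; k=2: 39680+0+40·31·29=75640 → min 65888 | B..D: k=2: 0+7192+32·31·8=15128; k=3: 28768+0+32·29·8=36192 → min 15128.
Top-level splits: k=1: (A..A)·(B..D) → 0+15128+40·32·8 = 25368; k=2: (A..B)·(C..D) → 39680+7192+40·31·8 = 56792; k=3: (A..C)·(D..D) → 65888+0+40·29·8 = 75168.
Best split is after A, i.e. k = 1.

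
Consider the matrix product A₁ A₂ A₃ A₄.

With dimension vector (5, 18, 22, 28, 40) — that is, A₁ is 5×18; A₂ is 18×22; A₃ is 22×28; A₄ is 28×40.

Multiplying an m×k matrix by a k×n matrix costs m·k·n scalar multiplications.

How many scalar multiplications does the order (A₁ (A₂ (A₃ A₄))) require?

(A₃ A₄): 22×28 by 28×40 → 22×40, cost 22·28·40 = 24640
(A₂ (A₃ A₄)): 18×22 by 22×40 → 18×40, cost 18·22·40 = 15840; cumulative 40480
(A₁ (A₂ (A₃ A₄))): 5×18 by 18×40 → 5×40, cost 5·18·40 = 3600; cumulative 44080
Total: 44080 scalar multiplications.

44080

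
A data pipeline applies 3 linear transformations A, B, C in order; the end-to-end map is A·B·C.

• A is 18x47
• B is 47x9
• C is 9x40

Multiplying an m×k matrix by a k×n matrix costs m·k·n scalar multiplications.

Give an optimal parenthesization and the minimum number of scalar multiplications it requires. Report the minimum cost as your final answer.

(A·(B·C)): cost 50760.
((A·B)·C): cost 14094.
Optimal: ((A·B)·C) with cost 14094.

14094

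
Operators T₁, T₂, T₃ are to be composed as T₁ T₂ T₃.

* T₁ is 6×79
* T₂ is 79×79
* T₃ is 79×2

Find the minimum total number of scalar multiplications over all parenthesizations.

13430

Order (T₁ (T₂ T₃)): (T₂ T₃): 79×79 by 79×2 → 79×2, cost 79·79·2 = 12482; (T₁ (T₂ T₃)): 6×79 by 79×2 → 6×2, cost 6·79·2 = 948; cumulative 13430. Total 13430.
Order ((T₁ T₂) T₃): (T₁ T₂): 6×79 by 79×79 → 6×79, cost 6·79·79 = 37446; ((T₁ T₂) T₃): 6×79 by 79×2 → 6×2, cost 6·79·2 = 948; cumulative 38394. Total 38394.
Minimum: 13430.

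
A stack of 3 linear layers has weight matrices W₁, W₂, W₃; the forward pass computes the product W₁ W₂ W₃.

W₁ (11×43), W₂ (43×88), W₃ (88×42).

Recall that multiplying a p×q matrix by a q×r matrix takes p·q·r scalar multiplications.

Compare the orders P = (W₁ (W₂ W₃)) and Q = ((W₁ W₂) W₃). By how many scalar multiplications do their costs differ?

96514

Order P = (W₁ (W₂ W₃)): (W₂ W₃): 43×88 by 88×42 → 43×42, cost 43·88·42 = 158928; (W₁ (W₂ W₃)): 11×43 by 43×42 → 11×42, cost 11·43·42 = 19866; cumulative 178794. Total 178794.
Order Q = ((W₁ W₂) W₃): (W₁ W₂): 11×43 by 43×88 → 11×88, cost 11·43·88 = 41624; ((W₁ W₂) W₃): 11×88 by 88×42 → 11×42, cost 11·88·42 = 40656; cumulative 82280. Total 82280.
Difference: |178794 − 82280| = 96514.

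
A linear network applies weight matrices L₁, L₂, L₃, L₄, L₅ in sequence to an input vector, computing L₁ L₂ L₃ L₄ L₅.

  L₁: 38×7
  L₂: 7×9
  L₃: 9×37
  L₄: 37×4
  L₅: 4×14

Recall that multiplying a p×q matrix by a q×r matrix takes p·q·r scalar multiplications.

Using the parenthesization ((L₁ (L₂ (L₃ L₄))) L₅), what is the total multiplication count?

(L₃ L₄): 9×37 by 37×4 → 9×4, cost 9·37·4 = 1332
(L₂ (L₃ L₄)): 7×9 by 9×4 → 7×4, cost 7·9·4 = 252; cumulative 1584
(L₁ (L₂ (L₃ L₄))): 38×7 by 7×4 → 38×4, cost 38·7·4 = 1064; cumulative 2648
((L₁ (L₂ (L₃ L₄))) L₅): 38×4 by 4×14 → 38×14, cost 38·4·14 = 2128; cumulative 4776
Total: 4776 scalar multiplications.

4776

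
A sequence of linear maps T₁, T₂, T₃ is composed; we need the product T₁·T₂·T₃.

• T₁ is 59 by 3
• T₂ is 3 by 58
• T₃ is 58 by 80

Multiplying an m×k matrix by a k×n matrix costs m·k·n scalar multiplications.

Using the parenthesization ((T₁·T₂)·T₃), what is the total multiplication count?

284026

(T₁·T₂): 59×3 by 3×58 → 59×58, cost 59·3·58 = 10266
((T₁·T₂)·T₃): 59×58 by 58×80 → 59×80, cost 59·58·80 = 273760; cumulative 284026
Total: 284026 scalar multiplications.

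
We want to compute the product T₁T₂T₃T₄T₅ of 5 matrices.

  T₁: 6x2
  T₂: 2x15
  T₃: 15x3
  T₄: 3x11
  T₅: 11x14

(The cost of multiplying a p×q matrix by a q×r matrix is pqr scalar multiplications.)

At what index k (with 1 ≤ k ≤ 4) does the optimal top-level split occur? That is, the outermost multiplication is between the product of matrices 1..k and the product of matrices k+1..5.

1

Adjacent pairs: T₁T₂ = 6·2·15 = 180; T₂T₃ = 2·15·3 = 90; T₃T₄ = 15·3·11 = 495; T₄T₅ = 3·11·14 = 462.
Length 3: T₁..T₃: k=1: 0+90+6·2·3=126; k=2: 180+0+6·15·3=450 → min 126 | T₂..T₄: k=2: 0+495+2·15·11=825; k=3: 90+0+2·3·11=156 → min 156 | T₃..T₅: k=3: 0+462+15·3·14=1092; k=4: 495+0+15·11·14=2805 → min 1092.
Length 4: T₁..T₄: k=1: 0+156+6·2·11=288; k=2: 180+495+6·15·11=1665; k=3: 126+0+6·3·11=324 → min 288 | T₂..T₅: k=2: 0+1092+2·15·14=1512; k=3: 90+462+2·3·14=636; k=4: 156+0+2·11·14=464 → min 464.
Top-level splits: k=1: (T₁..T₁)·(T₂..T₅) → 0+464+6·2·14 = 632; k=2: (T₁..T₂)·(T₃..T₅) → 180+1092+6·15·14 = 2532; k=3: (T₁..T₃)·(T₄..T₅) → 126+462+6·3·14 = 840; k=4: (T₁..T₄)·(T₅..T₅) → 288+0+6·11·14 = 1212.
Best split is after T₁, i.e. k = 1.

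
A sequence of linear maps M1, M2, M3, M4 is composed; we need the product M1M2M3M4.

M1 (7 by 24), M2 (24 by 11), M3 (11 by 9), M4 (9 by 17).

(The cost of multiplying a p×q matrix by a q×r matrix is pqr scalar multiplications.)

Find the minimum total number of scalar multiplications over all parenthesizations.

3612

Adjacent pairs: M1M2 = 7·24·11 = 1848; M2M3 = 24·11·9 = 2376; M3M4 = 11·9·17 = 1683.
Length 3: M1..M3: k=1: 0+2376+7·24·9=3888; k=2: 1848+0+7·11·9=2541 → min 2541 | M2..M4: k=2: 0+1683+24·11·17=6171; k=3: 2376+0+24·9·17=6048 → min 6048.
Length 4: M1..M4: k=1: 0+6048+7·24·17=8904; k=2: 1848+1683+7·11·17=4840; k=3: 2541+0+7·9·17=3612 → min 3612.
Optimal order: (((M1M2)M3)M4) with cost 3612.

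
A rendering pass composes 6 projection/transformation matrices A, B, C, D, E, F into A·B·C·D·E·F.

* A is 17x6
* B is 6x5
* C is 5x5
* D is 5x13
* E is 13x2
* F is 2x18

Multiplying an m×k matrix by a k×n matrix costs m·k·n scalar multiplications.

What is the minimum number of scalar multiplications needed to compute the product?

1056

Adjacent pairs: AB = 17·6·5 = 510; BC = 6·5·5 = 150; CD = 5·5·13 = 325; DE = 5·13·2 = 130; EF = 13·2·18 = 468.
Length 3: A..C: k=1: 0+150+17·6·5=660; k=2: 510+0+17·5·5=935 → min 660 | B..D: k=2: 0+325+6·5·13=715; k=3: 150+0+6·5·13=540 → min 540 | C..E: k=3: 0+130+5·5·2=180; k=4: 325+0+5·13·2=455 → min 180 | D..F: k=4: 0+468+5·13·18=1638; k=5: 130+0+5·2·18=310 → min 310.
Length 4: A..D: k=1: 0+540+17·6·13=1866; k=2: 510+325+17·5·13=1940; k=3: 660+0+17·5·13=1765 → min 1765 | B..E: k=2: 0+180+6·5·2=240; k=3: 150+130+6·5·2=340; k=4: 540+0+6·13·2=696 → min 240 | C..F: k=3: 0+310+5·5·18=760; k=4: 325+468+5·13·18=1963; k=5: 180+0+5·2·18=360 → min 360.
Length 5: A..E: k=1: 0+240+17·6·2=444; k=2: 510+180+17·5·2=860; k=3: 660+130+17·5·2=960; k=4: 1765+0+17·13·2=2207 → min 444 | B..F: k=2: 0+360+6·5·18=900; k=3: 150+310+6·5·18=1000; k=4: 540+468+6·13·18=2412; k=5: 240+0+6·2·18=456 → min 456.
Length 6: A..F: k=1: 0+456+17·6·18=2292; k=2: 510+360+17·5·18=2400; k=3: 660+310+17·5·18=2500; k=4: 1765+468+17·13·18=6211; k=5: 444+0+17·2·18=1056 → min 1056.
Optimal order: ((A·(B·(C·(D·E))))·F) with cost 1056.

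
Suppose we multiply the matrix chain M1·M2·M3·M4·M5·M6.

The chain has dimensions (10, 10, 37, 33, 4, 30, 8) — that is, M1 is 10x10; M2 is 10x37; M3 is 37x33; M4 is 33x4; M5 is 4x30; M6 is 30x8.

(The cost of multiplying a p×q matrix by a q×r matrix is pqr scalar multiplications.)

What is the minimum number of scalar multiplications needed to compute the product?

8044

Adjacent pairs: M1M2 = 10·10·37 = 3700; M2M3 = 10·37·33 = 12210; M3M4 = 37·33·4 = 4884; M4M5 = 33·4·30 = 3960; M5M6 = 4·30·8 = 960.
Length 3: M1..M3: k=1: 0+12210+10·10·33=15510; k=2: 3700+0+10·37·33=15910 → min 15510 | M2..M4: k=2: 0+4884+10·37·4=6364; k=3: 12210+0+10·33·4=13530 → min 6364 | M3..M5: k=3: 0+3960+37·33·30=40590; k=4: 4884+0+37·4·30=9324 → min 9324 | M4..M6: k=4: 0+960+33·4·8=2016; k=5: 3960+0+33·30·8=11880 → min 2016.
Length 4: M1..M4: k=1: 0+6364+10·10·4=6764; k=2: 3700+4884+10·37·4=10064; k=3: 15510+0+10·33·4=16830 → min 6764 | M2..M5: k=2: 0+9324+10·37·30=20424; k=3: 12210+3960+10·33·30=26070; k=4: 6364+0+10·4·30=7564 → min 7564 | M3..M6: k=3: 0+2016+37·33·8=11784; k=4: 4884+960+37·4·8=7028; k=5: 9324+0+37·30·8=18204 → min 7028.
Length 5: M1..M5: k=1: 0+7564+10·10·30=10564; k=2: 3700+9324+10·37·30=24124; k=3: 15510+3960+10·33·30=29370; k=4: 6764+0+10·4·30=7964 → min 7964 | M2..M6: k=2: 0+7028+10·37·8=9988; k=3: 12210+2016+10·33·8=16866; k=4: 6364+960+10·4·8=7644; k=5: 7564+0+10·30·8=9964 → min 7644.
Length 6: M1..M6: k=1: 0+7644+10·10·8=8444; k=2: 3700+7028+10·37·8=13688; k=3: 15510+2016+10·33·8=20166; k=4: 6764+960+10·4·8=8044; k=5: 7964+0+10·30·8=10364 → min 8044.
Optimal order: ((M1·(M2·(M3·M4)))·(M5·M6)) with cost 8044.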